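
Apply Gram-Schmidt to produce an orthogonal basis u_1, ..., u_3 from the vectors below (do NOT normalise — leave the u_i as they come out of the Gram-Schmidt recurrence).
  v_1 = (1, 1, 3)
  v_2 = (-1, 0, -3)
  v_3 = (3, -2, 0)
Orthogonal basis:
  u_1 = (1, 1, 3)
  u_2 = (-1/11, 10/11, -3/11)
  u_3 = (27/10, 0, -9/10)

Apply the Gram-Schmidt recurrence
  u_1 = v_1
  u_i = v_i − Σ_{j<i} ((v_i · u_j) / (u_j · u_j)) · u_j.

Step by step this gives:
  u_1 = (1, 1, 3)
  u_2 = (-1/11, 10/11, -3/11)
  u_3 = (27/10, 0, -9/10)

Orthogonality check:
  u_2 · u_1 = 0 (should be 0)
  u_3 · u_1 = 0 (should be 0)
  u_3 · u_2 = 0 (should be 0)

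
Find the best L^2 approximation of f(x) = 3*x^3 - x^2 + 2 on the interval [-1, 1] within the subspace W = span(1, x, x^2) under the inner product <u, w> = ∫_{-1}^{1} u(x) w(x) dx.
g(x) = -x^2 + 9*x/5 + 2

The best approximation g ∈ W is the orthogonal projection of f onto W. Writing g = a_0 + a_1 x + a_2 x^2, the coefficients solve the normal equations G · a = b where
  G_{ij} = <φ_i, φ_j> and b_i = <f, φ_i>, with φ_0 = 1, φ_1 = x, φ_2 = x^2.
G =
  [2, 0, 2/3]
  [0, 2/3, 0]
  [2/3, 0, 2/5],
b = (10/3, 6/5, 14/15).
Solving gives a_0 = 2, a_1 = 9/5, a_2 = -1, so
  g(x) = -x^2 + 9*x/5 + 2.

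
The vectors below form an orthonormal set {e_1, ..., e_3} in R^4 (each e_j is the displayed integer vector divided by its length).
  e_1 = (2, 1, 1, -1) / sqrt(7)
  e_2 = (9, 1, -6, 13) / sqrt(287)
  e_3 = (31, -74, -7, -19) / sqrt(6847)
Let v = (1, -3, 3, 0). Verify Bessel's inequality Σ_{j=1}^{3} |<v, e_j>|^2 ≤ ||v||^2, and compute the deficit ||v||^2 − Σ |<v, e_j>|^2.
Σ |<v, e_j>|^2 = 1492/167; ||v||^2 = 19; deficit = 1681/167

Write each e_j = u_j / sqrt(<u_j, u_j>) where u_j is the displayed integer vector. Then <v, e_j> = <v, u_j> / sqrt(<u_j, u_j>), so |<v, e_j>|^2 = <v, u_j>^2 / <u_j, u_j>.
Coefficients: <v, e_1> = 2/sqrt(7), <v, e_2> = -12/sqrt(287), <v, e_3> = 232/sqrt(6847).
Square and sum: Σ |<v, e_j>|^2 = 1492/167.
Compute ||v||^2 = v·v = 19.
Deficit = 19 − 1492/167 = 1681/167 ≥ 0, confirming Bessel's inequality. (The deficit equals ||v − Σ <v,e_j> e_j||^2, the squared distance from v to span{e_j}.)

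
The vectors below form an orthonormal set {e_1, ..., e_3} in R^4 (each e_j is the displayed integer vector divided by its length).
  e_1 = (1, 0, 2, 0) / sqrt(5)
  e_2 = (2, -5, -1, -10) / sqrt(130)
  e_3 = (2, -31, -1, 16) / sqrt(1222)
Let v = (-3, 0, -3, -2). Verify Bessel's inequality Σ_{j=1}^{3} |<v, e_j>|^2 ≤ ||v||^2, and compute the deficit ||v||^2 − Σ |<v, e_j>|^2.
Σ |<v, e_j>|^2 = 913/47; ||v||^2 = 22; deficit = 121/47

Write each e_j = u_j / sqrt(<u_j, u_j>) where u_j is the displayed integer vector. Then <v, e_j> = <v, u_j> / sqrt(<u_j, u_j>), so |<v, e_j>|^2 = <v, u_j>^2 / <u_j, u_j>.
Coefficients: <v, e_1> = -9/sqrt(5), <v, e_2> = 17/sqrt(130), <v, e_3> = -35/sqrt(1222).
Square and sum: Σ |<v, e_j>|^2 = 913/47.
Compute ||v||^2 = v·v = 22.
Deficit = 22 − 913/47 = 121/47 ≥ 0, confirming Bessel's inequality. (The deficit equals ||v − Σ <v,e_j> e_j||^2, the squared distance from v to span{e_j}.)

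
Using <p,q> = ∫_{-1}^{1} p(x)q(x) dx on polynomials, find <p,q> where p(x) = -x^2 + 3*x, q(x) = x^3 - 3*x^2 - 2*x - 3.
<p,q> = 2/5

Expand the product: p(x)·q(x) = -x^5 + 6*x^4 - 7*x^3 - 3*x^2 - 9*x.
∫_{-1}^{1} of each monomial x^k gives [2/(k+1) if k even, 0 if k odd]. Integrating term-by-term (or equivalently evaluating the antiderivative F(x) = -x^6/6 + 6*x^5/5 - 7*x^4/4 - x^3 - 9*x^2/2 at the endpoints):
  F(1) − F(−1) = -373/60 − (-397/60) = 2/5.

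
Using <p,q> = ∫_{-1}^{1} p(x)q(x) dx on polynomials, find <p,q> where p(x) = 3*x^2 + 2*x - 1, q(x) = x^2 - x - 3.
<p,q> = -4/5

Expand the product: p(x)·q(x) = 3*x^4 - x^3 - 12*x^2 - 5*x + 3.
∫_{-1}^{1} of each monomial x^k gives [2/(k+1) if k even, 0 if k odd]. Integrating term-by-term (or equivalently evaluating the antiderivative F(x) = 3*x^5/5 - x^4/4 - 4*x^3 - 5*x^2/2 + 3*x at the endpoints):
  F(1) − F(−1) = -63/20 − (-47/20) = -4/5.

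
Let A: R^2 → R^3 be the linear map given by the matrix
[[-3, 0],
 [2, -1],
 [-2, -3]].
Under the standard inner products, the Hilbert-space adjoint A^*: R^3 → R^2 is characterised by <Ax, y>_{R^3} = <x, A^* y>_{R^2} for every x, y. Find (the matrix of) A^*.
A^* = A^T =
[[-3, 2, -2],
 [0, -1, -3]]

For real matrices with standard dot products, the defining identity <Ax, y> = <x, A^* y> gives (Ax)^T y = x^T (A^*) y, i.e. x^T A^T y = x^T (A^*) y. Since this holds for all x, y, we must have A^* = A^T. Therefore
A^* =
[[-3, 2, -2],
 [0, -1, -3]].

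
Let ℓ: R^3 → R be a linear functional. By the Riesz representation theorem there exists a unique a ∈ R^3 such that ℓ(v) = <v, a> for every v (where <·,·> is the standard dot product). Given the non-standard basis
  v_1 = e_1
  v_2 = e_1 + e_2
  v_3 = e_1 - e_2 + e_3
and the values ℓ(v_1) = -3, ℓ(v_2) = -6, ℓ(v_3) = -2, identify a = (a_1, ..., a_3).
a = (-3, -3, -2)

Write a = (a_1, ..., a_3) in the standard basis. For each basis vector v_i, ℓ(v_i) = <v_i, a> is a linear equation in the a_j's. Collect the n equations into a matrix system V a = ℓ, where row i of V is v_i (expressed in the standard basis). Since V is invertible (lower-triangular with 1s on the diagonal, up to permutation), solve by back-substitution:
  V =
[[1, 0, 0],
 [1, 1, 0],
 [1, -1, 1]]
  V a = (-3, -6, -2)
Solving gives a = (-3, -3, -2).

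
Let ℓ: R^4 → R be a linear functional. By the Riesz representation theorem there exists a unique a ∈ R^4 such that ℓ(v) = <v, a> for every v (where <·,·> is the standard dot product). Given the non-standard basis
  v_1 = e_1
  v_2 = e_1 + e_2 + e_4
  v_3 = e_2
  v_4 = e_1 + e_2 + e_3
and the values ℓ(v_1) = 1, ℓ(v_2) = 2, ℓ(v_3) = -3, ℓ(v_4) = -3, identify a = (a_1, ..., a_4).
a = (1, -3, -1, 4)

Write a = (a_1, ..., a_4) in the standard basis. For each basis vector v_i, ℓ(v_i) = <v_i, a> is a linear equation in the a_j's. Collect the n equations into a matrix system V a = ℓ, where row i of V is v_i (expressed in the standard basis). Since V is invertible (lower-triangular with 1s on the diagonal, up to permutation), solve by back-substitution:
  V =
[[1, 0, 0, 0],
 [1, 1, 0, 1],
 [0, 1, 0, 0],
 [1, 1, 1, 0]]
  V a = (1, 2, -3, -3)
Solving gives a = (1, -3, -1, 4).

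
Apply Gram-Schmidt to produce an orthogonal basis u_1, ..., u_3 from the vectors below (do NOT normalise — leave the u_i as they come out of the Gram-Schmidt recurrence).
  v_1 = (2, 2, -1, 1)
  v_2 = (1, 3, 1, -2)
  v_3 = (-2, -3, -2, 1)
Orthogonal basis:
  u_1 = (2, 2, -1, 1)
  u_2 = (0, 2, 3/2, -5/2)
  u_3 = (-3/5, 6/25, -33/25, -3/5)

Apply the Gram-Schmidt recurrence
  u_1 = v_1
  u_i = v_i − Σ_{j<i} ((v_i · u_j) / (u_j · u_j)) · u_j.

Step by step this gives:
  u_1 = (2, 2, -1, 1)
  u_2 = (0, 2, 3/2, -5/2)
  u_3 = (-3/5, 6/25, -33/25, -3/5)

Orthogonality check:
  u_2 · u_1 = 0 (should be 0)
  u_3 · u_1 = 0 (should be 0)
  u_3 · u_2 = 0 (should be 0)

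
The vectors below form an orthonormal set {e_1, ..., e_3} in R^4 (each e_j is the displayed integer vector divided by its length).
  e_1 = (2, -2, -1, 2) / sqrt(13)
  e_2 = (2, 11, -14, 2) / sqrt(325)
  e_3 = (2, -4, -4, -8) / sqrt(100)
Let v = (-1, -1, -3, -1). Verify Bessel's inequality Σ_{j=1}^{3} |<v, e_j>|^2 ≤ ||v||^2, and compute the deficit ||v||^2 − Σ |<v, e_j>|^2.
Σ |<v, e_j>|^2 = 179/25; ||v||^2 = 12; deficit = 121/25

Write each e_j = u_j / sqrt(<u_j, u_j>) where u_j is the displayed integer vector. Then <v, e_j> = <v, u_j> / sqrt(<u_j, u_j>), so |<v, e_j>|^2 = <v, u_j>^2 / <u_j, u_j>.
Coefficients: <v, e_1> = 1/sqrt(13), <v, e_2> = 27/sqrt(325), <v, e_3> = 22/sqrt(100).
Square and sum: Σ |<v, e_j>|^2 = 179/25.
Compute ||v||^2 = v·v = 12.
Deficit = 12 − 179/25 = 121/25 ≥ 0, confirming Bessel's inequality. (The deficit equals ||v − Σ <v,e_j> e_j||^2, the squared distance from v to span{e_j}.)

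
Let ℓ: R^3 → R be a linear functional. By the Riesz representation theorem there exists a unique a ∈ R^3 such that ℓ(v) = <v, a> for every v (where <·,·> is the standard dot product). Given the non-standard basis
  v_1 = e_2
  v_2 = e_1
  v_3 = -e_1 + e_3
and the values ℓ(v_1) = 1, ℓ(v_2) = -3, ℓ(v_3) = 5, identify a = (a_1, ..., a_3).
a = (-3, 1, 2)

Write a = (a_1, ..., a_3) in the standard basis. For each basis vector v_i, ℓ(v_i) = <v_i, a> is a linear equation in the a_j's. Collect the n equations into a matrix system V a = ℓ, where row i of V is v_i (expressed in the standard basis). Since V is invertible (lower-triangular with 1s on the diagonal, up to permutation), solve by back-substitution:
  V =
[[0, 1, 0],
 [1, 0, 0],
 [-1, 0, 1]]
  V a = (1, -3, 5)
Solving gives a = (-3, 1, 2).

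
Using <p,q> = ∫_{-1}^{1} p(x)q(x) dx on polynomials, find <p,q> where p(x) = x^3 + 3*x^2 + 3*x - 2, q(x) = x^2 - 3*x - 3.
<p,q> = -4/3

Expand the product: p(x)·q(x) = x^5 - 9*x^3 - 20*x^2 - 3*x + 6.
∫_{-1}^{1} of each monomial x^k gives [2/(k+1) if k even, 0 if k odd]. Integrating term-by-term (or equivalently evaluating the antiderivative F(x) = x^6/6 - 9*x^4/4 - 20*x^3/3 - 3*x^2/2 + 6*x at the endpoints):
  F(1) − F(−1) = -17/4 − (-35/12) = -4/3.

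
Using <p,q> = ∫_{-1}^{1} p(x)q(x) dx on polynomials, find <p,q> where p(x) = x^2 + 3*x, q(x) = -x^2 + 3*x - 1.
<p,q> = 74/15

Expand the product: p(x)·q(x) = -x^4 + 8*x^2 - 3*x.
∫_{-1}^{1} of each monomial x^k gives [2/(k+1) if k even, 0 if k odd]. Integrating term-by-term (or equivalently evaluating the antiderivative F(x) = -x^5/5 + 8*x^3/3 - 3*x^2/2 at the endpoints):
  F(1) − F(−1) = 29/30 − (-119/30) = 74/15.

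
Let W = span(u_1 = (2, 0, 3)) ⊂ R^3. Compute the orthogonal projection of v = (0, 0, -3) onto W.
proj_W(v) = (-18/13, 0, -27/13)

Set up U = [u_1 | ... | u_1] ∈ R^(3×1). The projector onto W = col(U) is P = U (U^T U)^(-1) U^T.
Compute U^T U =
  [13],
and U^T v = (-9).
Solve U^T U · c = U^T v for the coefficients: c = (-9/13). The projection is proj_W(v) = U c.
Check: (v - proj_W(v)) · u_1 = 0  (should be 0).
Result: proj_W(v) = (-18/13, 0, -27/13).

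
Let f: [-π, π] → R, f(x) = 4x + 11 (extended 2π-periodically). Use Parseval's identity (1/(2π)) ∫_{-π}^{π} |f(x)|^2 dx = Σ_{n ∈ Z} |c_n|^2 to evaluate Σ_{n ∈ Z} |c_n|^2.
Σ |c_n|^2 = 16π^2/3 + 121

Expand and integrate term by term over [-π, π]:
  ∫ (4x)^2 dx = 16·(2π^3/3); ∫ 2·4·(11)·x dx = 0 (odd integrand); ∫ 11^2 dx = 121·2π.
So (1/(2π)) ∫_{-π}^{π} (4x + 11)^2 dx = 16π^2/3 + 121 = 16π^2/3 + 121.
Parseval ⇒ Σ |c_n|^2 = 16π^2/3 + 121.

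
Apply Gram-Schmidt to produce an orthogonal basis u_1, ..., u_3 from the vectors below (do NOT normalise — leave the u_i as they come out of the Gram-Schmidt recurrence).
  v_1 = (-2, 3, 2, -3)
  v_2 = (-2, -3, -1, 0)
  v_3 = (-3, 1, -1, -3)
Orthogonal basis:
  u_1 = (-2, 3, 2, -3)
  u_2 = (-33/13, -57/26, -6/13, -21/26)
  u_3 = (-1/35, 23/35, -67/35, -3/5)

Apply the Gram-Schmidt recurrence
  u_1 = v_1
  u_i = v_i − Σ_{j<i} ((v_i · u_j) / (u_j · u_j)) · u_j.

Step by step this gives:
  u_1 = (-2, 3, 2, -3)
  u_2 = (-33/13, -57/26, -6/13, -21/26)
  u_3 = (-1/35, 23/35, -67/35, -3/5)

Orthogonality check:
  u_2 · u_1 = 0 (should be 0)
  u_3 · u_1 = 0 (should be 0)
  u_3 · u_2 = 0 (should be 0)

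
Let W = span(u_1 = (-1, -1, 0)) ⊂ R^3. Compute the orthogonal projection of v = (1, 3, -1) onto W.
proj_W(v) = (2, 2, 0)

Set up U = [u_1 | ... | u_1] ∈ R^(3×1). The projector onto W = col(U) is P = U (U^T U)^(-1) U^T.
Compute U^T U =
  [2],
and U^T v = (-4).
Solve U^T U · c = U^T v for the coefficients: c = (-2). The projection is proj_W(v) = U c.
Check: (v - proj_W(v)) · u_1 = 0  (should be 0).
Result: proj_W(v) = (2, 2, 0).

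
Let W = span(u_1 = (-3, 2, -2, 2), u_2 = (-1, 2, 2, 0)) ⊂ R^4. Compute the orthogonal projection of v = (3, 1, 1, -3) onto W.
proj_W(v) = (29/15, -4/5, 34/15, -23/15)

Set up U = [u_1 | ... | u_2] ∈ R^(4×2). The projector onto W = col(U) is P = U (U^T U)^(-1) U^T.
Compute U^T U =
  [21, 3]
  [3, 9],
and U^T v = (-15, 1).
Solve U^T U · c = U^T v for the coefficients: c = (-23/30, 11/30). The projection is proj_W(v) = U c.
Check: (v - proj_W(v)) · u_1 = 0  (should be 0).
Check: (v - proj_W(v)) · u_2 = 0  (should be 0).
Result: proj_W(v) = (29/15, -4/5, 34/15, -23/15).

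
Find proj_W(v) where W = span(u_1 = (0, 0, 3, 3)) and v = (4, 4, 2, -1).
proj_W(v) = (0, 0, 1/2, 1/2)

Set up U = [u_1 | ... | u_1] ∈ R^(4×1). The projector onto W = col(U) is P = U (U^T U)^(-1) U^T.
Compute U^T U =
  [18],
and U^T v = (3).
Solve U^T U · c = U^T v for the coefficients: c = (1/6). The projection is proj_W(v) = U c.
Check: (v - proj_W(v)) · u_1 = 0  (should be 0).
Result: proj_W(v) = (0, 0, 1/2, 1/2).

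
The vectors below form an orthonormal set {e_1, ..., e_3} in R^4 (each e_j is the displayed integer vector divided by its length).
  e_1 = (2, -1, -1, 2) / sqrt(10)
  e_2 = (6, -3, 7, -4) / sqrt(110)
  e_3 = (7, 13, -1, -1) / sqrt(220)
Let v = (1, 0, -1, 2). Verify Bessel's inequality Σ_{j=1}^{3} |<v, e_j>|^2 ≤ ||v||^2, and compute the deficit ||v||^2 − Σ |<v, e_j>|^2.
Σ |<v, e_j>|^2 = 29/5; ||v||^2 = 6; deficit = 1/5

Write each e_j = u_j / sqrt(<u_j, u_j>) where u_j is the displayed integer vector. Then <v, e_j> = <v, u_j> / sqrt(<u_j, u_j>), so |<v, e_j>|^2 = <v, u_j>^2 / <u_j, u_j>.
Coefficients: <v, e_1> = 7/sqrt(10), <v, e_2> = -9/sqrt(110), <v, e_3> = 6/sqrt(220).
Square and sum: Σ |<v, e_j>|^2 = 29/5.
Compute ||v||^2 = v·v = 6.
Deficit = 6 − 29/5 = 1/5 ≥ 0, confirming Bessel's inequality. (The deficit equals ||v − Σ <v,e_j> e_j||^2, the squared distance from v to span{e_j}.)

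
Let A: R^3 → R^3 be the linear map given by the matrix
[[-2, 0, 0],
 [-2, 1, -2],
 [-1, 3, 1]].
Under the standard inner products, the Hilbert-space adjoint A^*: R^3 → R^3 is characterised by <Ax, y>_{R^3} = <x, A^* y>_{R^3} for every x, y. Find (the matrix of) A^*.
A^* = A^T =
[[-2, -2, -1],
 [0, 1, 3],
 [0, -2, 1]]

For real matrices with standard dot products, the defining identity <Ax, y> = <x, A^* y> gives (Ax)^T y = x^T (A^*) y, i.e. x^T A^T y = x^T (A^*) y. Since this holds for all x, y, we must have A^* = A^T. Therefore
A^* =
[[-2, -2, -1],
 [0, 1, 3],
 [0, -2, 1]].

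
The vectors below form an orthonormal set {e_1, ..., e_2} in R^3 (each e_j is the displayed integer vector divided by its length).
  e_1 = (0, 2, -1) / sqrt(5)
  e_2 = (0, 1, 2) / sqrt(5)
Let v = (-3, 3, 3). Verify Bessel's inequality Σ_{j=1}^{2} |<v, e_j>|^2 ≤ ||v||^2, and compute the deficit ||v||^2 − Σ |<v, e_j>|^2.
Σ |<v, e_j>|^2 = 18; ||v||^2 = 27; deficit = 9

Write each e_j = u_j / sqrt(<u_j, u_j>) where u_j is the displayed integer vector. Then <v, e_j> = <v, u_j> / sqrt(<u_j, u_j>), so |<v, e_j>|^2 = <v, u_j>^2 / <u_j, u_j>.
Coefficients: <v, e_1> = 3/sqrt(5), <v, e_2> = 9/sqrt(5).
Square and sum: Σ |<v, e_j>|^2 = 18.
Compute ||v||^2 = v·v = 27.
Deficit = 27 − 18 = 9 ≥ 0, confirming Bessel's inequality. (The deficit equals ||v − Σ <v,e_j> e_j||^2, the squared distance from v to span{e_j}.)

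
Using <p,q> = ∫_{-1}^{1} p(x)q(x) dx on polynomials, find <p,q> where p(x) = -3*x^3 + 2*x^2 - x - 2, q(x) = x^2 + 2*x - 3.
<p,q> = 56/15

Expand the product: p(x)·q(x) = -3*x^5 - 4*x^4 + 12*x^3 - 10*x^2 - x + 6.
∫_{-1}^{1} of each monomial x^k gives [2/(k+1) if k even, 0 if k odd]. Integrating term-by-term (or equivalently evaluating the antiderivative F(x) = -x^6/2 - 4*x^5/5 + 3*x^4 - 10*x^3/3 - x^2/2 + 6*x at the endpoints):
  F(1) − F(−1) = 58/15 − (2/15) = 56/15.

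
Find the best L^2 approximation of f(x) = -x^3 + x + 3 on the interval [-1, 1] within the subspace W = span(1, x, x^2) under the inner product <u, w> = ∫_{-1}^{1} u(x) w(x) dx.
g(x) = 2*x/5 + 3

The best approximation g ∈ W is the orthogonal projection of f onto W. Writing g = a_0 + a_1 x + a_2 x^2, the coefficients solve the normal equations G · a = b where
  G_{ij} = <φ_i, φ_j> and b_i = <f, φ_i>, with φ_0 = 1, φ_1 = x, φ_2 = x^2.
G =
  [2, 0, 2/3]
  [0, 2/3, 0]
  [2/3, 0, 2/5],
b = (6, 4/15, 2).
Solving gives a_0 = 3, a_1 = 2/5, a_2 = 0, so
  g(x) = 2*x/5 + 3.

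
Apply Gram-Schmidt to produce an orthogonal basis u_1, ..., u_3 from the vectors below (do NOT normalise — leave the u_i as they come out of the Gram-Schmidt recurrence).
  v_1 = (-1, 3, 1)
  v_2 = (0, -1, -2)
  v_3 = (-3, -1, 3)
Orthogonal basis:
  u_1 = (-1, 3, 1)
  u_2 = (-5/11, 4/11, -17/11)
  u_3 = (-10/3, -4/3, 2/3)

Apply the Gram-Schmidt recurrence
  u_1 = v_1
  u_i = v_i − Σ_{j<i} ((v_i · u_j) / (u_j · u_j)) · u_j.

Step by step this gives:
  u_1 = (-1, 3, 1)
  u_2 = (-5/11, 4/11, -17/11)
  u_3 = (-10/3, -4/3, 2/3)

Orthogonality check:
  u_2 · u_1 = 0 (should be 0)
  u_3 · u_1 = 0 (should be 0)
  u_3 · u_2 = 0 (should be 0)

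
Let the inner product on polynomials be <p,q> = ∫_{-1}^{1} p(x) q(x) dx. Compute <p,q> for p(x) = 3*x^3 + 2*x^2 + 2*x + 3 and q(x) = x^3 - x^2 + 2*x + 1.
<p,q> = 394/35

Expand the product: p(x)·q(x) = 3*x^6 - x^5 + 6*x^4 + 8*x^3 + 3*x^2 + 8*x + 3.
∫_{-1}^{1} of each monomial x^k gives [2/(k+1) if k even, 0 if k odd]. Integrating term-by-term (or equivalently evaluating the antiderivative F(x) = 3*x^7/7 - x^6/6 + 6*x^5/5 + 2*x^4 + x^3 + 4*x^2 + 3*x at the endpoints):
  F(1) − F(−1) = 2407/210 − (43/210) = 394/35.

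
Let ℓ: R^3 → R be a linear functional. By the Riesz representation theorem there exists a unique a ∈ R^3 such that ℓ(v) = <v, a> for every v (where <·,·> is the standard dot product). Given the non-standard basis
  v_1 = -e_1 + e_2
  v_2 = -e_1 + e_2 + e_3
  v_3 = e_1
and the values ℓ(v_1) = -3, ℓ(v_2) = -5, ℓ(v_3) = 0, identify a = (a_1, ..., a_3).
a = (0, -3, -2)

Write a = (a_1, ..., a_3) in the standard basis. For each basis vector v_i, ℓ(v_i) = <v_i, a> is a linear equation in the a_j's. Collect the n equations into a matrix system V a = ℓ, where row i of V is v_i (expressed in the standard basis). Since V is invertible (lower-triangular with 1s on the diagonal, up to permutation), solve by back-substitution:
  V =
[[-1, 1, 0],
 [-1, 1, 1],
 [1, 0, 0]]
  V a = (-3, -5, 0)
Solving gives a = (0, -3, -2).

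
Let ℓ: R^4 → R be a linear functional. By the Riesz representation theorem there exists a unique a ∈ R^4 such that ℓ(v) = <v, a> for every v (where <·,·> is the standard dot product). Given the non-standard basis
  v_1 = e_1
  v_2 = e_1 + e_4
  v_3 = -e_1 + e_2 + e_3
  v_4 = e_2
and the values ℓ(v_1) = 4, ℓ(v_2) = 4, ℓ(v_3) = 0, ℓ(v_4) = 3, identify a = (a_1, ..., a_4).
a = (4, 3, 1, 0)

Write a = (a_1, ..., a_4) in the standard basis. For each basis vector v_i, ℓ(v_i) = <v_i, a> is a linear equation in the a_j's. Collect the n equations into a matrix system V a = ℓ, where row i of V is v_i (expressed in the standard basis). Since V is invertible (lower-triangular with 1s on the diagonal, up to permutation), solve by back-substitution:
  V =
[[1, 0, 0, 0],
 [1, 0, 0, 1],
 [-1, 1, 1, 0],
 [0, 1, 0, 0]]
  V a = (4, 4, 0, 3)
Solving gives a = (4, 3, 1, 0).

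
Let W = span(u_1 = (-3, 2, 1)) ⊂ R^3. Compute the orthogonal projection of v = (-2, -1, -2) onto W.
proj_W(v) = (-3/7, 2/7, 1/7)

Set up U = [u_1 | ... | u_1] ∈ R^(3×1). The projector onto W = col(U) is P = U (U^T U)^(-1) U^T.
Compute U^T U =
  [14],
and U^T v = (2).
Solve U^T U · c = U^T v for the coefficients: c = (1/7). The projection is proj_W(v) = U c.
Check: (v - proj_W(v)) · u_1 = 0  (should be 0).
Result: proj_W(v) = (-3/7, 2/7, 1/7).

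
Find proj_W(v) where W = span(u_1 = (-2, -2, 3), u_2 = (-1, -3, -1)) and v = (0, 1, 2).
proj_W(v) = (-11/54, 59/54, 52/27)

Set up U = [u_1 | ... | u_2] ∈ R^(3×2). The projector onto W = col(U) is P = U (U^T U)^(-1) U^T.
Compute U^T U =
  [17, 5]
  [5, 11],
and U^T v = (4, -5).
Solve U^T U · c = U^T v for the coefficients: c = (23/54, -35/54). The projection is proj_W(v) = U c.
Check: (v - proj_W(v)) · u_1 = 0  (should be 0).
Check: (v - proj_W(v)) · u_2 = 0  (should be 0).
Result: proj_W(v) = (-11/54, 59/54, 52/27).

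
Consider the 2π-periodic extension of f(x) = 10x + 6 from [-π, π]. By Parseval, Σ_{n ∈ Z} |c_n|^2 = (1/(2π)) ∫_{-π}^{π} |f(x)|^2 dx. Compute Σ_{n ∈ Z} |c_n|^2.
Σ |c_n|^2 = 100π^2/3 + 36

Expand and integrate term by term over [-π, π]:
  ∫ (10x)^2 dx = 100·(2π^3/3); ∫ 2·10·(6)·x dx = 0 (odd integrand); ∫ 6^2 dx = 36·2π.
So (1/(2π)) ∫_{-π}^{π} (10x + 6)^2 dx = 100π^2/3 + 36 = 100π^2/3 + 36.
Parseval ⇒ Σ |c_n|^2 = 100π^2/3 + 36.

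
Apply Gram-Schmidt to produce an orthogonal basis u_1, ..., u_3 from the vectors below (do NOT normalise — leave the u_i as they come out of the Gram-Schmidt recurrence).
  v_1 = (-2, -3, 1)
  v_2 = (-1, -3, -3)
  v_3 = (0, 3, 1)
Orthogonal basis:
  u_1 = (-2, -3, 1)
  u_2 = (1/7, -9/7, -25/7)
  u_3 = (-108/101, 63/101, -27/101)

Apply the Gram-Schmidt recurrence
  u_1 = v_1
  u_i = v_i − Σ_{j<i} ((v_i · u_j) / (u_j · u_j)) · u_j.

Step by step this gives:
  u_1 = (-2, -3, 1)
  u_2 = (1/7, -9/7, -25/7)
  u_3 = (-108/101, 63/101, -27/101)

Orthogonality check:
  u_2 · u_1 = 0 (should be 0)
  u_3 · u_1 = 0 (should be 0)
  u_3 · u_2 = 0 (should be 0)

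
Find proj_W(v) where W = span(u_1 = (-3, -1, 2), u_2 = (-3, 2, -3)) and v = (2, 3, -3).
proj_W(v) = (594/307, 621/307, -1101/307)

Set up U = [u_1 | ... | u_2] ∈ R^(3×2). The projector onto W = col(U) is P = U (U^T U)^(-1) U^T.
Compute U^T U =
  [14, 1]
  [1, 22],
and U^T v = (-15, 9).
Solve U^T U · c = U^T v for the coefficients: c = (-339/307, 141/307). The projection is proj_W(v) = U c.
Check: (v - proj_W(v)) · u_1 = 0  (should be 0).
Check: (v - proj_W(v)) · u_2 = 0  (should be 0).
Result: proj_W(v) = (594/307, 621/307, -1101/307).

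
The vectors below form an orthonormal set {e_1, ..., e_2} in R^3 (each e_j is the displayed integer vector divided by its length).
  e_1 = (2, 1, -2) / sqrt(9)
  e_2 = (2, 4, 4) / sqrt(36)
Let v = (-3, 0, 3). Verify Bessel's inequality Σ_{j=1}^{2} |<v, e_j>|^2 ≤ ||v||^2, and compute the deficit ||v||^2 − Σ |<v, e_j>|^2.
Σ |<v, e_j>|^2 = 17; ||v||^2 = 18; deficit = 1

Write each e_j = u_j / sqrt(<u_j, u_j>) where u_j is the displayed integer vector. Then <v, e_j> = <v, u_j> / sqrt(<u_j, u_j>), so |<v, e_j>|^2 = <v, u_j>^2 / <u_j, u_j>.
Coefficients: <v, e_1> = -12/sqrt(9), <v, e_2> = 6/sqrt(36).
Square and sum: Σ |<v, e_j>|^2 = 17.
Compute ||v||^2 = v·v = 18.
Deficit = 18 − 17 = 1 ≥ 0, confirming Bessel's inequality. (The deficit equals ||v − Σ <v,e_j> e_j||^2, the squared distance from v to span{e_j}.)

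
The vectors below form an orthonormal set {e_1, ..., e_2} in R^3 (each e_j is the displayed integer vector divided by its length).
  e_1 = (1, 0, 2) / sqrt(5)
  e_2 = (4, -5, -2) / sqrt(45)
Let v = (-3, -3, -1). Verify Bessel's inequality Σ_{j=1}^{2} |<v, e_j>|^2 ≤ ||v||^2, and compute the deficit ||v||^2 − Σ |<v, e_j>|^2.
Σ |<v, e_j>|^2 = 50/9; ||v||^2 = 19; deficit = 121/9

Write each e_j = u_j / sqrt(<u_j, u_j>) where u_j is the displayed integer vector. Then <v, e_j> = <v, u_j> / sqrt(<u_j, u_j>), so |<v, e_j>|^2 = <v, u_j>^2 / <u_j, u_j>.
Coefficients: <v, e_1> = -5/sqrt(5), <v, e_2> = 5/sqrt(45).
Square and sum: Σ |<v, e_j>|^2 = 50/9.
Compute ||v||^2 = v·v = 19.
Deficit = 19 − 50/9 = 121/9 ≥ 0, confirming Bessel's inequality. (The deficit equals ||v − Σ <v,e_j> e_j||^2, the squared distance from v to span{e_j}.)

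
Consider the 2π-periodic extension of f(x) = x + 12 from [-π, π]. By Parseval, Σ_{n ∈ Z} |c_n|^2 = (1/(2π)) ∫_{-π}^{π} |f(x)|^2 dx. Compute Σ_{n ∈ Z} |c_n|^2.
Σ |c_n|^2 = π^2/3 + 144

Expand and integrate term by term over [-π, π]:
  ∫ (x)^2 dx = 1·(2π^3/3); ∫ 2·1·(12)·x dx = 0 (odd integrand); ∫ 12^2 dx = 144·2π.
So (1/(2π)) ∫_{-π}^{π} (x + 12)^2 dx = 1π^2/3 + 144 = π^2/3 + 144.
Parseval ⇒ Σ |c_n|^2 = π^2/3 + 144.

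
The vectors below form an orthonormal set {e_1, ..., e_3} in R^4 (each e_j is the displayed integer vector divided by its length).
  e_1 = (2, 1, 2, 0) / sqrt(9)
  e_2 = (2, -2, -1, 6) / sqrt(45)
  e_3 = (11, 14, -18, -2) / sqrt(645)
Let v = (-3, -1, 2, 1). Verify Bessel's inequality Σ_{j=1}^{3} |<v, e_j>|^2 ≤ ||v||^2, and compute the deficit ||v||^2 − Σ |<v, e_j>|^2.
Σ |<v, e_j>|^2 = 1574/129; ||v||^2 = 15; deficit = 361/129

Write each e_j = u_j / sqrt(<u_j, u_j>) where u_j is the displayed integer vector. Then <v, e_j> = <v, u_j> / sqrt(<u_j, u_j>), so |<v, e_j>|^2 = <v, u_j>^2 / <u_j, u_j>.
Coefficients: <v, e_1> = -3/sqrt(9), <v, e_2> = 0/sqrt(45), <v, e_3> = -85/sqrt(645).
Square and sum: Σ |<v, e_j>|^2 = 1574/129.
Compute ||v||^2 = v·v = 15.
Deficit = 15 − 1574/129 = 361/129 ≥ 0, confirming Bessel's inequality. (The deficit equals ||v − Σ <v,e_j> e_j||^2, the squared distance from v to span{e_j}.)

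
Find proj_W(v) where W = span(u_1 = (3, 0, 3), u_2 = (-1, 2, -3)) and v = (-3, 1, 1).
proj_W(v) = (-4/3, -2/3, -2/3)

Set up U = [u_1 | ... | u_2] ∈ R^(3×2). The projector onto W = col(U) is P = U (U^T U)^(-1) U^T.
Compute U^T U =
  [18, -12]
  [-12, 14],
and U^T v = (-6, 2).
Solve U^T U · c = U^T v for the coefficients: c = (-5/9, -1/3). The projection is proj_W(v) = U c.
Check: (v - proj_W(v)) · u_1 = 0  (should be 0).
Check: (v - proj_W(v)) · u_2 = 0  (should be 0).
Result: proj_W(v) = (-4/3, -2/3, -2/3).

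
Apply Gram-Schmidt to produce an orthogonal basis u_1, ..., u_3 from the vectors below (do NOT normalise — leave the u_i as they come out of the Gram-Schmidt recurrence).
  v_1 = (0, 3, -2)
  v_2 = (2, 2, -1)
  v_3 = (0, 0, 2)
Orthogonal basis:
  u_1 = (0, 3, -2)
  u_2 = (2, 2/13, 3/13)
  u_3 = (-12/53, 48/53, 72/53)

Apply the Gram-Schmidt recurrence
  u_1 = v_1
  u_i = v_i − Σ_{j<i} ((v_i · u_j) / (u_j · u_j)) · u_j.

Step by step this gives:
  u_1 = (0, 3, -2)
  u_2 = (2, 2/13, 3/13)
  u_3 = (-12/53, 48/53, 72/53)

Orthogonality check:
  u_2 · u_1 = 0 (should be 0)
  u_3 · u_1 = 0 (should be 0)
  u_3 · u_2 = 0 (should be 0)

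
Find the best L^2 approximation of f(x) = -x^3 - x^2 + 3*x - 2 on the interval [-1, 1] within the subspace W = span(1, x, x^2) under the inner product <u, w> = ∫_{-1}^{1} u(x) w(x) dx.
g(x) = -x^2 + 12*x/5 - 2

The best approximation g ∈ W is the orthogonal projection of f onto W. Writing g = a_0 + a_1 x + a_2 x^2, the coefficients solve the normal equations G · a = b where
  G_{ij} = <φ_i, φ_j> and b_i = <f, φ_i>, with φ_0 = 1, φ_1 = x, φ_2 = x^2.
G =
  [2, 0, 2/3]
  [0, 2/3, 0]
  [2/3, 0, 2/5],
b = (-14/3, 8/5, -26/15).
Solving gives a_0 = -2, a_1 = 12/5, a_2 = -1, so
  g(x) = -x^2 + 12*x/5 - 2.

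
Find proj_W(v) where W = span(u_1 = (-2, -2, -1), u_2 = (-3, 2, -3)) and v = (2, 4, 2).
proj_W(v) = (474/173, 644/173, 186/173)

Set up U = [u_1 | ... | u_2] ∈ R^(3×2). The projector onto W = col(U) is P = U (U^T U)^(-1) U^T.
Compute U^T U =
  [9, 5]
  [5, 22],
and U^T v = (-14, -4).
Solve U^T U · c = U^T v for the coefficients: c = (-288/173, 34/173). The projection is proj_W(v) = U c.
Check: (v - proj_W(v)) · u_1 = 0  (should be 0).
Check: (v - proj_W(v)) · u_2 = 0  (should be 0).
Result: proj_W(v) = (474/173, 644/173, 186/173).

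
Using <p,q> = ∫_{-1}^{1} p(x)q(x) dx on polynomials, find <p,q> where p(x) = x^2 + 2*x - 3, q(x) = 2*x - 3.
<p,q> = 56/3

Expand the product: p(x)·q(x) = 2*x^3 + x^2 - 12*x + 9.
∫_{-1}^{1} of each monomial x^k gives [2/(k+1) if k even, 0 if k odd]. Integrating term-by-term (or equivalently evaluating the antiderivative F(x) = x^4/2 + x^3/3 - 6*x^2 + 9*x at the endpoints):
  F(1) − F(−1) = 23/6 − (-89/6) = 56/3.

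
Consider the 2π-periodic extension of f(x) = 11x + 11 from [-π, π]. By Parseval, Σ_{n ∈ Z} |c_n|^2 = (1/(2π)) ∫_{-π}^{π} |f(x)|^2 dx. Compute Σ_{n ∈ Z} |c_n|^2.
Σ |c_n|^2 = 121π^2/3 + 121

Expand and integrate term by term over [-π, π]:
  ∫ (11x)^2 dx = 121·(2π^3/3); ∫ 2·11·(11)·x dx = 0 (odd integrand); ∫ 11^2 dx = 121·2π.
So (1/(2π)) ∫_{-π}^{π} (11x + 11)^2 dx = 121π^2/3 + 121 = 121π^2/3 + 121.
Parseval ⇒ Σ |c_n|^2 = 121π^2/3 + 121.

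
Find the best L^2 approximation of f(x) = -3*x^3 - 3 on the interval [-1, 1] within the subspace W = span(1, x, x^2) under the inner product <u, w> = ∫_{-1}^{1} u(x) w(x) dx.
g(x) = -9*x/5 - 3

The best approximation g ∈ W is the orthogonal projection of f onto W. Writing g = a_0 + a_1 x + a_2 x^2, the coefficients solve the normal equations G · a = b where
  G_{ij} = <φ_i, φ_j> and b_i = <f, φ_i>, with φ_0 = 1, φ_1 = x, φ_2 = x^2.
G =
  [2, 0, 2/3]
  [0, 2/3, 0]
  [2/3, 0, 2/5],
b = (-6, -6/5, -2).
Solving gives a_0 = -3, a_1 = -9/5, a_2 = 0, so
  g(x) = -9*x/5 - 3.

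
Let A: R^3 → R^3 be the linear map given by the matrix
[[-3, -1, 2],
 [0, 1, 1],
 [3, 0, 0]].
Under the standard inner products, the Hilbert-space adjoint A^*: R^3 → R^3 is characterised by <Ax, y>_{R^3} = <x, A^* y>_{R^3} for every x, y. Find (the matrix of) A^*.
A^* = A^T =
[[-3, 0, 3],
 [-1, 1, 0],
 [2, 1, 0]]

For real matrices with standard dot products, the defining identity <Ax, y> = <x, A^* y> gives (Ax)^T y = x^T (A^*) y, i.e. x^T A^T y = x^T (A^*) y. Since this holds for all x, y, we must have A^* = A^T. Therefore
A^* =
[[-3, 0, 3],
 [-1, 1, 0],
 [2, 1, 0]].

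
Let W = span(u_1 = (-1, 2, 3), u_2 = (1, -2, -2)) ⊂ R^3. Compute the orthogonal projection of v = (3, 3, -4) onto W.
proj_W(v) = (-3/5, 6/5, -4)

Set up U = [u_1 | ... | u_2] ∈ R^(3×2). The projector onto W = col(U) is P = U (U^T U)^(-1) U^T.
Compute U^T U =
  [14, -11]
  [-11, 9],
and U^T v = (-9, 5).
Solve U^T U · c = U^T v for the coefficients: c = (-26/5, -29/5). The projection is proj_W(v) = U c.
Check: (v - proj_W(v)) · u_1 = 0  (should be 0).
Check: (v - proj_W(v)) · u_2 = 0  (should be 0).
Result: proj_W(v) = (-3/5, 6/5, -4).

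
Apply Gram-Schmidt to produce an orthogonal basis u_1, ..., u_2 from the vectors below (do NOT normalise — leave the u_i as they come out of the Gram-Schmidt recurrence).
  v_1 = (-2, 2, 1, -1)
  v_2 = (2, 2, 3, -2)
Orthogonal basis:
  u_1 = (-2, 2, 1, -1)
  u_2 = (3, 1, 5/2, -3/2)

Apply the Gram-Schmidt recurrence
  u_1 = v_1
  u_i = v_i − Σ_{j<i} ((v_i · u_j) / (u_j · u_j)) · u_j.

Step by step this gives:
  u_1 = (-2, 2, 1, -1)
  u_2 = (3, 1, 5/2, -3/2)

Orthogonality check:
  u_2 · u_1 = 0 (should be 0)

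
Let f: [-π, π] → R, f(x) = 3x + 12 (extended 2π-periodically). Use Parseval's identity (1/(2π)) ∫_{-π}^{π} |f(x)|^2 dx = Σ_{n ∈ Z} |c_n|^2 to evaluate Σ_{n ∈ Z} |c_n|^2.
Σ |c_n|^2 = 3π^2 + 144

Expand and integrate term by term over [-π, π]:
  ∫ (3x)^2 dx = 9·(2π^3/3); ∫ 2·3·(12)·x dx = 0 (odd integrand); ∫ 12^2 dx = 144·2π.
So (1/(2π)) ∫_{-π}^{π} (3x + 12)^2 dx = 9π^2/3 + 144 = 3π^2 + 144.
Parseval ⇒ Σ |c_n|^2 = 3π^2 + 144.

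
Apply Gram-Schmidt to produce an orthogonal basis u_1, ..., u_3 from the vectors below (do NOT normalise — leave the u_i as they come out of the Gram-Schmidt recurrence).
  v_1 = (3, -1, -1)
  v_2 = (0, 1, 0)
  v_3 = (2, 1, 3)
Orthogonal basis:
  u_1 = (3, -1, -1)
  u_2 = (3/11, 10/11, -1/11)
  u_3 = (11/10, 0, 33/10)

Apply the Gram-Schmidt recurrence
  u_1 = v_1
  u_i = v_i − Σ_{j<i} ((v_i · u_j) / (u_j · u_j)) · u_j.

Step by step this gives:
  u_1 = (3, -1, -1)
  u_2 = (3/11, 10/11, -1/11)
  u_3 = (11/10, 0, 33/10)

Orthogonality check:
  u_2 · u_1 = 0 (should be 0)
  u_3 · u_1 = 0 (should be 0)
  u_3 · u_2 = 0 (should be 0)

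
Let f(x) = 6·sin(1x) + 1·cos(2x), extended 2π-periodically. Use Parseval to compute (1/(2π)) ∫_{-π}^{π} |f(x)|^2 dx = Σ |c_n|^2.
Σ |c_n|^2 = 37/2

Expand |f|^2 and use orthogonality of {sin(nx), cos(mx)} on [-π, π]:
  ∫_{-π}^{π} sin(nx)^2 dx = π, ∫ cos(mx)^2 dx = π, and cross terms integrate to 0.
So ∫_{-π}^{π} f(x)^2 dx = 6^2 · π + 1^2 · π = (36 + 1)π.
Divide by 2π: (36 + 1)/2 = 37/2.
By Parseval, this equals Σ |c_n|^2.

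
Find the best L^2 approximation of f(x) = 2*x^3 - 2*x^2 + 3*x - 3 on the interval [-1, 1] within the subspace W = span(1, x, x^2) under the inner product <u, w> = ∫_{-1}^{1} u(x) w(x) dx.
g(x) = -2*x^2 + 21*x/5 - 3

The best approximation g ∈ W is the orthogonal projection of f onto W. Writing g = a_0 + a_1 x + a_2 x^2, the coefficients solve the normal equations G · a = b where
  G_{ij} = <φ_i, φ_j> and b_i = <f, φ_i>, with φ_0 = 1, φ_1 = x, φ_2 = x^2.
G =
  [2, 0, 2/3]
  [0, 2/3, 0]
  [2/3, 0, 2/5],
b = (-22/3, 14/5, -14/5).
Solving gives a_0 = -3, a_1 = 21/5, a_2 = -2, so
  g(x) = -2*x^2 + 21*x/5 - 3.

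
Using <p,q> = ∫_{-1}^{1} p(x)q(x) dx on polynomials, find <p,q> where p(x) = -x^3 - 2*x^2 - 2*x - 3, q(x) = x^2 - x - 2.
<p,q> = 68/5

Expand the product: p(x)·q(x) = -x^5 - x^4 + 2*x^3 + 3*x^2 + 7*x + 6.
∫_{-1}^{1} of each monomial x^k gives [2/(k+1) if k even, 0 if k odd]. Integrating term-by-term (or equivalently evaluating the antiderivative F(x) = -x^6/6 - x^5/5 + x^4/2 + x^3 + 7*x^2/2 + 6*x at the endpoints):
  F(1) − F(−1) = 319/30 − (-89/30) = 68/5.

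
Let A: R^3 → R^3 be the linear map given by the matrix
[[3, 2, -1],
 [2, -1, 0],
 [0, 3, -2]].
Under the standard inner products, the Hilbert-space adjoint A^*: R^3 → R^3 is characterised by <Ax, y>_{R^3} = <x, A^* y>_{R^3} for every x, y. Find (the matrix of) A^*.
A^* = A^T =
[[3, 2, 0],
 [2, -1, 3],
 [-1, 0, -2]]

For real matrices with standard dot products, the defining identity <Ax, y> = <x, A^* y> gives (Ax)^T y = x^T (A^*) y, i.e. x^T A^T y = x^T (A^*) y. Since this holds for all x, y, we must have A^* = A^T. Therefore
A^* =
[[3, 2, 0],
 [2, -1, 3],
 [-1, 0, -2]].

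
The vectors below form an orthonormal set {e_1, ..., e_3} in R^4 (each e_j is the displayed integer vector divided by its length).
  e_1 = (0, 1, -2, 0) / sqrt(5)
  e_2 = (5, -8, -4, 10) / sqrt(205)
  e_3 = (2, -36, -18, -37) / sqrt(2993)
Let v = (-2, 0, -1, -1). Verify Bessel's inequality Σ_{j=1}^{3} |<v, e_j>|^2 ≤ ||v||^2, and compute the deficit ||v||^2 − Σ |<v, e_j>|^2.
Σ |<v, e_j>|^2 = 213/73; ||v||^2 = 6; deficit = 225/73

Write each e_j = u_j / sqrt(<u_j, u_j>) where u_j is the displayed integer vector. Then <v, e_j> = <v, u_j> / sqrt(<u_j, u_j>), so |<v, e_j>|^2 = <v, u_j>^2 / <u_j, u_j>.
Coefficients: <v, e_1> = 2/sqrt(5), <v, e_2> = -16/sqrt(205), <v, e_3> = 51/sqrt(2993).
Square and sum: Σ |<v, e_j>|^2 = 213/73.
Compute ||v||^2 = v·v = 6.
Deficit = 6 − 213/73 = 225/73 ≥ 0, confirming Bessel's inequality. (The deficit equals ||v − Σ <v,e_j> e_j||^2, the squared distance from v to span{e_j}.)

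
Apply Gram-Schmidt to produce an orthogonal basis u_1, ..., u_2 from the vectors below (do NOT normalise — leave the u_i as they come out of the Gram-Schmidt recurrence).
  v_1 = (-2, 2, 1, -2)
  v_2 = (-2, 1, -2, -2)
Orthogonal basis:
  u_1 = (-2, 2, 1, -2)
  u_2 = (-10/13, -3/13, -34/13, -10/13)

Apply the Gram-Schmidt recurrence
  u_1 = v_1
  u_i = v_i − Σ_{j<i} ((v_i · u_j) / (u_j · u_j)) · u_j.

Step by step this gives:
  u_1 = (-2, 2, 1, -2)
  u_2 = (-10/13, -3/13, -34/13, -10/13)

Orthogonality check:
  u_2 · u_1 = 0 (should be 0)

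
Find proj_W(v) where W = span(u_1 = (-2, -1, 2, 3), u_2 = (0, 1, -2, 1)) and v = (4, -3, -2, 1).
proj_W(v) = (8/13, 7/13, -14/13, -9/13)

Set up U = [u_1 | ... | u_2] ∈ R^(4×2). The projector onto W = col(U) is P = U (U^T U)^(-1) U^T.
Compute U^T U =
  [18, -2]
  [-2, 6],
and U^T v = (-6, 2).
Solve U^T U · c = U^T v for the coefficients: c = (-4/13, 3/13). The projection is proj_W(v) = U c.
Check: (v - proj_W(v)) · u_1 = 0  (should be 0).
Check: (v - proj_W(v)) · u_2 = 0  (should be 0).
Result: proj_W(v) = (8/13, 7/13, -14/13, -9/13).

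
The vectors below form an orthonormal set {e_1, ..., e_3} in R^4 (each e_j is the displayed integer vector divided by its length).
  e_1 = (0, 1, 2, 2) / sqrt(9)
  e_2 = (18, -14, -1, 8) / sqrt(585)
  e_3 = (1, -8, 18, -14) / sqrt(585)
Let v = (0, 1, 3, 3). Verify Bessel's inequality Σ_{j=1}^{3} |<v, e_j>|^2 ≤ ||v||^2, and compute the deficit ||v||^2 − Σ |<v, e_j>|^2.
Σ |<v, e_j>|^2 = 170/9; ||v||^2 = 19; deficit = 1/9

Write each e_j = u_j / sqrt(<u_j, u_j>) where u_j is the displayed integer vector. Then <v, e_j> = <v, u_j> / sqrt(<u_j, u_j>), so |<v, e_j>|^2 = <v, u_j>^2 / <u_j, u_j>.
Coefficients: <v, e_1> = 13/sqrt(9), <v, e_2> = 7/sqrt(585), <v, e_3> = 4/sqrt(585).
Square and sum: Σ |<v, e_j>|^2 = 170/9.
Compute ||v||^2 = v·v = 19.
Deficit = 19 − 170/9 = 1/9 ≥ 0, confirming Bessel's inequality. (The deficit equals ||v − Σ <v,e_j> e_j||^2, the squared distance from v to span{e_j}.)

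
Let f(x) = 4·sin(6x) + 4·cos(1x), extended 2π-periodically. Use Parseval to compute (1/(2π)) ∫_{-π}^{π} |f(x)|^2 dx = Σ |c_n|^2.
Σ |c_n|^2 = 16

Expand |f|^2 and use orthogonality of {sin(nx), cos(mx)} on [-π, π]:
  ∫_{-π}^{π} sin(nx)^2 dx = π, ∫ cos(mx)^2 dx = π, and cross terms integrate to 0.
So ∫_{-π}^{π} f(x)^2 dx = 4^2 · π + 4^2 · π = (16 + 16)π.
Divide by 2π: (16 + 16)/2 = 16.
By Parseval, this equals Σ |c_n|^2.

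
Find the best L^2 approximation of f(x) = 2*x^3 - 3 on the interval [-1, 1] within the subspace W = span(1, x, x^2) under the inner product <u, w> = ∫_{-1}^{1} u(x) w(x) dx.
g(x) = 6*x/5 - 3

The best approximation g ∈ W is the orthogonal projection of f onto W. Writing g = a_0 + a_1 x + a_2 x^2, the coefficients solve the normal equations G · a = b where
  G_{ij} = <φ_i, φ_j> and b_i = <f, φ_i>, with φ_0 = 1, φ_1 = x, φ_2 = x^2.
G =
  [2, 0, 2/3]
  [0, 2/3, 0]
  [2/3, 0, 2/5],
b = (-6, 4/5, -2).
Solving gives a_0 = -3, a_1 = 6/5, a_2 = 0, so
  g(x) = 6*x/5 - 3.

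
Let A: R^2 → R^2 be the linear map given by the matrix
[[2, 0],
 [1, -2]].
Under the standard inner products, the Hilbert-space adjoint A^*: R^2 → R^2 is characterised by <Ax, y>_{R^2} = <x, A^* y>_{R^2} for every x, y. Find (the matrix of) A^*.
A^* = A^T =
[[2, 1],
 [0, -2]]

For real matrices with standard dot products, the defining identity <Ax, y> = <x, A^* y> gives (Ax)^T y = x^T (A^*) y, i.e. x^T A^T y = x^T (A^*) y. Since this holds for all x, y, we must have A^* = A^T. Therefore
A^* =
[[2, 1],
 [0, -2]].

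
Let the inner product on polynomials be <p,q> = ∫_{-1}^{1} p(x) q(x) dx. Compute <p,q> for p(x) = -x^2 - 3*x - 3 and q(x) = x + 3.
<p,q> = -22

Expand the product: p(x)·q(x) = -x^3 - 6*x^2 - 12*x - 9.
∫_{-1}^{1} of each monomial x^k gives [2/(k+1) if k even, 0 if k odd]. Integrating term-by-term (or equivalently evaluating the antiderivative F(x) = -x^4/4 - 2*x^3 - 6*x^2 - 9*x at the endpoints):
  F(1) − F(−1) = -69/4 − (19/4) = -22.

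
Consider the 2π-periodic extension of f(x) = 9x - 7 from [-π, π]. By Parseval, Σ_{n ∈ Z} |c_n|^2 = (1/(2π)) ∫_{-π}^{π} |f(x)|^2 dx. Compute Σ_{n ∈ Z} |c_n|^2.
Σ |c_n|^2 = 27π^2 + 49

Expand and integrate term by term over [-π, π]:
  ∫ (9x)^2 dx = 81·(2π^3/3); ∫ 2·9·(-7)·x dx = 0 (odd integrand); ∫ (-7)^2 dx = 49·2π.
So (1/(2π)) ∫_{-π}^{π} (9x - 7)^2 dx = 81π^2/3 + 49 = 27π^2 + 49.
Parseval ⇒ Σ |c_n|^2 = 27π^2 + 49.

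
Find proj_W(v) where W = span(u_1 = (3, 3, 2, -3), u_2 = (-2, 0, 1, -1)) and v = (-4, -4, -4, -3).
proj_W(v) = (-781/185, -393/185, -68/185, 199/185)

Set up U = [u_1 | ... | u_2] ∈ R^(4×2). The projector onto W = col(U) is P = U (U^T U)^(-1) U^T.
Compute U^T U =
  [31, -1]
  [-1, 6],
and U^T v = (-23, 7).
Solve U^T U · c = U^T v for the coefficients: c = (-131/185, 194/185). The projection is proj_W(v) = U c.
Check: (v - proj_W(v)) · u_1 = 0  (should be 0).
Check: (v - proj_W(v)) · u_2 = 0  (should be 0).
Result: proj_W(v) = (-781/185, -393/185, -68/185, 199/185).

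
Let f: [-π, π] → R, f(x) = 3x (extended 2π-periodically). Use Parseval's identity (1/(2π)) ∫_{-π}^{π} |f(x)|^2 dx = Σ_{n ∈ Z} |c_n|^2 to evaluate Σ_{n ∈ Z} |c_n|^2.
Σ |c_n|^2 = 3π^2

Expand and integrate term by term over [-π, π]:
  ∫ (3x)^2 dx = 9·(2π^3/3); ∫ 2·3·(0)·x dx = 0 (odd integrand); ∫ 0^2 dx = 0·2π.
So (1/(2π)) ∫_{-π}^{π} (3x)^2 dx = 9π^2/3 + 0 = 3π^2.
Parseval ⇒ Σ |c_n|^2 = 3π^2.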